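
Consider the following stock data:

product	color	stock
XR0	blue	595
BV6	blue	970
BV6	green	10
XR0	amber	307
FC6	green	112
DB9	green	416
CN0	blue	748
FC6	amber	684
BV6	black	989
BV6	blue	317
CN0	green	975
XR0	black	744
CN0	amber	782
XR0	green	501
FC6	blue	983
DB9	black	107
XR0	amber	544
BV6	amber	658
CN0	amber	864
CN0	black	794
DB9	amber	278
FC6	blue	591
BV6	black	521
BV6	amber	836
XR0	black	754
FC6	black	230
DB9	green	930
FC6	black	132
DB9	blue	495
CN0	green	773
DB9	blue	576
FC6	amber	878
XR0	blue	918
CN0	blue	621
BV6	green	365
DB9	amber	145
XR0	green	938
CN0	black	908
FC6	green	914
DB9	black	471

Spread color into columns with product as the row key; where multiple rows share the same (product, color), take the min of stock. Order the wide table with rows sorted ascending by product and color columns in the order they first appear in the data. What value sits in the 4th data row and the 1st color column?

With rows sorted ascending by product, row 4 is product=FC6. color columns in first-appearance order: blue, green, amber, black; column 1 is blue.
Long rows with product=FC6, color=blue: min(983, 591) = 591.

591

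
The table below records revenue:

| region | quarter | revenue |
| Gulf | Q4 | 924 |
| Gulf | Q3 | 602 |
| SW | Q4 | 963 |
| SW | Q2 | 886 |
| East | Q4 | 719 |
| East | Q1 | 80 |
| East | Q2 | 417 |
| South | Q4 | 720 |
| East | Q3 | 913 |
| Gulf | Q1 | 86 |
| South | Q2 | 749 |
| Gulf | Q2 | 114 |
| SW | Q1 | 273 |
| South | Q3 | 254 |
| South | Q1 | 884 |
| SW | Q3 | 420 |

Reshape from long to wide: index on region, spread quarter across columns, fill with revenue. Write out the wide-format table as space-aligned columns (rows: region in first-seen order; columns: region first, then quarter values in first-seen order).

Columns: region plus the 4 distinct quarter values (Q4, Q3, Q2, Q1).
For example, row Gulf column Q4 takes revenue=924 from the long row (Gulf, Q4).

region  Q4   Q3   Q2   Q1 
Gulf    924  602  114  86 
SW      963  420  886  273
East    719  913  417  80 
South   720  254  749  884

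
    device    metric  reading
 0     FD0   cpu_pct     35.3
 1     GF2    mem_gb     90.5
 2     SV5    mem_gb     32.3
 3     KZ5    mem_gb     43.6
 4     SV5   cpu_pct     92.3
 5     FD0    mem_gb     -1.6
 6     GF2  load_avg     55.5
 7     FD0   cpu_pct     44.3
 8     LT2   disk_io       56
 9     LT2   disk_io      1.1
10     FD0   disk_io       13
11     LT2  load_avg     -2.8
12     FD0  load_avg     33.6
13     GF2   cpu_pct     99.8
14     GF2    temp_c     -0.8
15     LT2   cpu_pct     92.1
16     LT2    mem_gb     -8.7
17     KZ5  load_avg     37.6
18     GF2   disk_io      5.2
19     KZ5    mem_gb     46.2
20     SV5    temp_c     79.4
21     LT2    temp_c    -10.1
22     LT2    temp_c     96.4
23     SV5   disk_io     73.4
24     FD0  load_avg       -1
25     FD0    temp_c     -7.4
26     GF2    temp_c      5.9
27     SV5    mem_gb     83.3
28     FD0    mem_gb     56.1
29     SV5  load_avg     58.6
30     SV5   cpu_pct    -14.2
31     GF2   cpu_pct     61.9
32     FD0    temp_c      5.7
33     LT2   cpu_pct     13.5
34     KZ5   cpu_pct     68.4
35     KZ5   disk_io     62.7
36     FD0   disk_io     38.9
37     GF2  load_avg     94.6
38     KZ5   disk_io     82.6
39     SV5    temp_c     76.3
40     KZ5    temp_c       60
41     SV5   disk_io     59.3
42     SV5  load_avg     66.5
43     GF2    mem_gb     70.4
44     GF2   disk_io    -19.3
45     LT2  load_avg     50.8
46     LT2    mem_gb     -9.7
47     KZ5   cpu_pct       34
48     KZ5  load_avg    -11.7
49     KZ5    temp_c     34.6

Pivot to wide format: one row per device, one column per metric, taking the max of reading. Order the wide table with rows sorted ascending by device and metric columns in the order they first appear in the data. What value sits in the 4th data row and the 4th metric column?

With rows sorted ascending by device, row 4 is device=LT2. metric columns in first-appearance order: cpu_pct, mem_gb, load_avg, disk_io, temp_c; column 4 is disk_io.
Long rows with device=LT2, metric=disk_io: max(56, 1.1) = 56.

56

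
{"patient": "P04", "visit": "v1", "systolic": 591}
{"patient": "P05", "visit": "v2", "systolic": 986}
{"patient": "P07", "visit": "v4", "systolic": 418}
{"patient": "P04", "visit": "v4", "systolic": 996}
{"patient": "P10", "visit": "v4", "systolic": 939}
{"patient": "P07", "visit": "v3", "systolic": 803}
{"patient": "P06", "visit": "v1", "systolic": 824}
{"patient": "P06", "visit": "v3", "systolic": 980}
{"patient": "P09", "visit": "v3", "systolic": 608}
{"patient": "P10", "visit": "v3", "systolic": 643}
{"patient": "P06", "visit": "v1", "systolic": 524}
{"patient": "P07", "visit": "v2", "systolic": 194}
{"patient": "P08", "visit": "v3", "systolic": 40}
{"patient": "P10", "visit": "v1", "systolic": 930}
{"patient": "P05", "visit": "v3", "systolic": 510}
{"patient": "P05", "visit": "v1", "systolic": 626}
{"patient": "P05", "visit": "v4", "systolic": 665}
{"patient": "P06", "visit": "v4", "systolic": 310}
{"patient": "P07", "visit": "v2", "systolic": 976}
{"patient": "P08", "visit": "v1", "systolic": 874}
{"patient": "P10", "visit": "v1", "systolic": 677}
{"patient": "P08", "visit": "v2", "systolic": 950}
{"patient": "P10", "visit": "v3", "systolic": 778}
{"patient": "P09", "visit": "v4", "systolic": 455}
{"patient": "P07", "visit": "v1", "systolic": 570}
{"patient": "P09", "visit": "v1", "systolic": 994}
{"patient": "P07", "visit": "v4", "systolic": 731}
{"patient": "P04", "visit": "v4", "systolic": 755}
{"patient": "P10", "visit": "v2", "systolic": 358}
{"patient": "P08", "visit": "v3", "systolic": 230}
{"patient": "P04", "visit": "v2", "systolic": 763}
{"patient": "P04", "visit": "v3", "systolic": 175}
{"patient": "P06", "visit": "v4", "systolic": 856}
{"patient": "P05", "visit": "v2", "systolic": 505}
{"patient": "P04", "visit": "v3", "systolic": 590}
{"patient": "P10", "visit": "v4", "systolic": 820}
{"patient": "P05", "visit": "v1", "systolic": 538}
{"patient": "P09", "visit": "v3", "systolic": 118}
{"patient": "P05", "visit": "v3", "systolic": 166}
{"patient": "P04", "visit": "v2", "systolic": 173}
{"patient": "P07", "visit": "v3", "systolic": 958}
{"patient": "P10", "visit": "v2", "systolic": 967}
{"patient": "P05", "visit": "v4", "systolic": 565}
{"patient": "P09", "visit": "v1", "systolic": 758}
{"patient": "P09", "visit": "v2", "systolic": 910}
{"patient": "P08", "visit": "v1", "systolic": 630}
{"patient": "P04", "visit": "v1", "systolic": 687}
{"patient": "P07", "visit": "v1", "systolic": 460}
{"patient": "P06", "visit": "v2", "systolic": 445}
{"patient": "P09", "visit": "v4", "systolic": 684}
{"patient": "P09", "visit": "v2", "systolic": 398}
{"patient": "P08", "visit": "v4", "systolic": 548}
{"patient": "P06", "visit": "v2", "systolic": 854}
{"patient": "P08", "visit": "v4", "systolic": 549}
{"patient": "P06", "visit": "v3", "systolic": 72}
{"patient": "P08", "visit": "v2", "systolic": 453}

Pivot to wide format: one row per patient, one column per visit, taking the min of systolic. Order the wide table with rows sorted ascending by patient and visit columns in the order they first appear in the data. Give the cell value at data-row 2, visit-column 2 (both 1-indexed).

505

With rows sorted ascending by patient, row 2 is patient=P05. visit columns in first-appearance order: v1, v2, v4, v3; column 2 is v2.
Long rows with patient=P05, visit=v2: min(986, 505) = 505.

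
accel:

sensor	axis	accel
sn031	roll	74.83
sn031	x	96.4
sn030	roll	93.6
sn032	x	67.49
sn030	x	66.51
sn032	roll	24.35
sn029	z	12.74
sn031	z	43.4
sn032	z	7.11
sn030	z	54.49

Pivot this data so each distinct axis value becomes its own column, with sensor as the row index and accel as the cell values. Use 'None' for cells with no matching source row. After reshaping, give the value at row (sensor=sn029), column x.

None

No long-format row has sensor=sn029 and axis=x, so the cell is None.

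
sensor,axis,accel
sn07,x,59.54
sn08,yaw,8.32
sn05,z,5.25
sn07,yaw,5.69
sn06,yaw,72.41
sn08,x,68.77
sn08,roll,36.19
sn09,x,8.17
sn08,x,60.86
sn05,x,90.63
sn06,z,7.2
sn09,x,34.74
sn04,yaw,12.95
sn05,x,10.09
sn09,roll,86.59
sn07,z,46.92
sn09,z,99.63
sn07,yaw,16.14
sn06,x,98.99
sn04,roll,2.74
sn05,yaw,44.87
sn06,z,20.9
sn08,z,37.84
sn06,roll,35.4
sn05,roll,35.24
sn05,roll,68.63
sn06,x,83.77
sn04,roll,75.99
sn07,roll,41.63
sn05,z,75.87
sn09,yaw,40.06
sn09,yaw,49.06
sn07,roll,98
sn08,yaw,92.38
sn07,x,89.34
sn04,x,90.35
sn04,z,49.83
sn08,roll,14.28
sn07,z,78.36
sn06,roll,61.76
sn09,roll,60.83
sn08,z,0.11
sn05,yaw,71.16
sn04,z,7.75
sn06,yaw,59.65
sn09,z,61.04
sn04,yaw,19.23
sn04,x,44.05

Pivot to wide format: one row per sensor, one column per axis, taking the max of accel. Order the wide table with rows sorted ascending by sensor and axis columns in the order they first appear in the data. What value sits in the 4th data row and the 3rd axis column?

With rows sorted ascending by sensor, row 4 is sensor=sn07. axis columns in first-appearance order: x, yaw, z, roll; column 3 is z.
Long rows with sensor=sn07, axis=z: max(46.92, 78.36) = 78.36.

78.36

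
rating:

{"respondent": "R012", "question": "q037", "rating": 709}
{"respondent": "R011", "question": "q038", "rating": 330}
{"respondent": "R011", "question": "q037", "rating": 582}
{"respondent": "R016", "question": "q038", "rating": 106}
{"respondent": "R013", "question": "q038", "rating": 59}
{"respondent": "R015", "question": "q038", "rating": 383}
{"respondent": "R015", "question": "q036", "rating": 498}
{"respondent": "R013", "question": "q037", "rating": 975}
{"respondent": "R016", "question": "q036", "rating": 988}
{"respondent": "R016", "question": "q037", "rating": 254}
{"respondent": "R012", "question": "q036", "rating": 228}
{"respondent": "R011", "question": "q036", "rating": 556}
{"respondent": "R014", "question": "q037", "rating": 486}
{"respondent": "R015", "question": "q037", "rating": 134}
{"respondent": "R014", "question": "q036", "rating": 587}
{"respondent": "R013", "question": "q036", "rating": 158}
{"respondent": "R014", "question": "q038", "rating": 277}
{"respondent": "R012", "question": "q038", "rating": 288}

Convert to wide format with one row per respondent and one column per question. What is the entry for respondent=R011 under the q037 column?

Wide layout: rows indexed by respondent, columns are the 3 distinct question values (q037, q038, q036).
Cell (respondent=R011, question=q037) draws from the long row where respondent=R011 and question=q037, which has rating=582.

582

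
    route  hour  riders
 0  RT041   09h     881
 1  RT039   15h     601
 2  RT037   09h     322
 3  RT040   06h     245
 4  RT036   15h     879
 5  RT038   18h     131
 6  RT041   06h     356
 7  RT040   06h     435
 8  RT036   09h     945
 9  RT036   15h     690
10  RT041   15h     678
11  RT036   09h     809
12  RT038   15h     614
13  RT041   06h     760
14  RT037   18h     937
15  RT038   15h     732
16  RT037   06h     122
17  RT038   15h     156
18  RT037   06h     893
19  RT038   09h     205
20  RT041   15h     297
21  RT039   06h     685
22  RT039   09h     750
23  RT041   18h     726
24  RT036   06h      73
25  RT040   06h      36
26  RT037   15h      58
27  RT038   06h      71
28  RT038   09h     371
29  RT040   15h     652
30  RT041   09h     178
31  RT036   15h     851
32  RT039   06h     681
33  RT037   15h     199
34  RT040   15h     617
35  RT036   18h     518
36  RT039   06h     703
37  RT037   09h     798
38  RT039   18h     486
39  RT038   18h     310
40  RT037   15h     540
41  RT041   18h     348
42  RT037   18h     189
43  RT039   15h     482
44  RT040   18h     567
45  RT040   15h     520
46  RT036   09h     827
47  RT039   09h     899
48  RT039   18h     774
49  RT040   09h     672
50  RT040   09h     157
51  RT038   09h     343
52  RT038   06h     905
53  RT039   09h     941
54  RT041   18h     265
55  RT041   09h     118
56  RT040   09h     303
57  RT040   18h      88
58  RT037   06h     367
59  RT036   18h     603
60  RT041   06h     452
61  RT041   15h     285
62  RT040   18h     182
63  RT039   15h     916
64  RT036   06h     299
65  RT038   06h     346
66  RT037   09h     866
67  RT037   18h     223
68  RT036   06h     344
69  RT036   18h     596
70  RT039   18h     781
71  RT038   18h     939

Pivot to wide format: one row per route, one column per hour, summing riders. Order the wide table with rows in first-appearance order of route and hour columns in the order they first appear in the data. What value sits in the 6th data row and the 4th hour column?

1380

With rows in first-appearance order of route, row 6 is route=RT038. hour columns in first-appearance order: 09h, 15h, 06h, 18h; column 4 is 18h.
Long rows with route=RT038, hour=18h: 131 + 310 + 939 = 1380.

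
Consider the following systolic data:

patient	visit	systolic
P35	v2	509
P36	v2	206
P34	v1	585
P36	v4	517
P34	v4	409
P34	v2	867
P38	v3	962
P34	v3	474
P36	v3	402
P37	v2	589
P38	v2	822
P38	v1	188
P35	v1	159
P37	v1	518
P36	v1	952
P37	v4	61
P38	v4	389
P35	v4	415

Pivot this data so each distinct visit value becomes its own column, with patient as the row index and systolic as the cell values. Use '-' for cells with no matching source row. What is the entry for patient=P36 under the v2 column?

206

The long row with patient=P36, visit=v2 has systolic=206.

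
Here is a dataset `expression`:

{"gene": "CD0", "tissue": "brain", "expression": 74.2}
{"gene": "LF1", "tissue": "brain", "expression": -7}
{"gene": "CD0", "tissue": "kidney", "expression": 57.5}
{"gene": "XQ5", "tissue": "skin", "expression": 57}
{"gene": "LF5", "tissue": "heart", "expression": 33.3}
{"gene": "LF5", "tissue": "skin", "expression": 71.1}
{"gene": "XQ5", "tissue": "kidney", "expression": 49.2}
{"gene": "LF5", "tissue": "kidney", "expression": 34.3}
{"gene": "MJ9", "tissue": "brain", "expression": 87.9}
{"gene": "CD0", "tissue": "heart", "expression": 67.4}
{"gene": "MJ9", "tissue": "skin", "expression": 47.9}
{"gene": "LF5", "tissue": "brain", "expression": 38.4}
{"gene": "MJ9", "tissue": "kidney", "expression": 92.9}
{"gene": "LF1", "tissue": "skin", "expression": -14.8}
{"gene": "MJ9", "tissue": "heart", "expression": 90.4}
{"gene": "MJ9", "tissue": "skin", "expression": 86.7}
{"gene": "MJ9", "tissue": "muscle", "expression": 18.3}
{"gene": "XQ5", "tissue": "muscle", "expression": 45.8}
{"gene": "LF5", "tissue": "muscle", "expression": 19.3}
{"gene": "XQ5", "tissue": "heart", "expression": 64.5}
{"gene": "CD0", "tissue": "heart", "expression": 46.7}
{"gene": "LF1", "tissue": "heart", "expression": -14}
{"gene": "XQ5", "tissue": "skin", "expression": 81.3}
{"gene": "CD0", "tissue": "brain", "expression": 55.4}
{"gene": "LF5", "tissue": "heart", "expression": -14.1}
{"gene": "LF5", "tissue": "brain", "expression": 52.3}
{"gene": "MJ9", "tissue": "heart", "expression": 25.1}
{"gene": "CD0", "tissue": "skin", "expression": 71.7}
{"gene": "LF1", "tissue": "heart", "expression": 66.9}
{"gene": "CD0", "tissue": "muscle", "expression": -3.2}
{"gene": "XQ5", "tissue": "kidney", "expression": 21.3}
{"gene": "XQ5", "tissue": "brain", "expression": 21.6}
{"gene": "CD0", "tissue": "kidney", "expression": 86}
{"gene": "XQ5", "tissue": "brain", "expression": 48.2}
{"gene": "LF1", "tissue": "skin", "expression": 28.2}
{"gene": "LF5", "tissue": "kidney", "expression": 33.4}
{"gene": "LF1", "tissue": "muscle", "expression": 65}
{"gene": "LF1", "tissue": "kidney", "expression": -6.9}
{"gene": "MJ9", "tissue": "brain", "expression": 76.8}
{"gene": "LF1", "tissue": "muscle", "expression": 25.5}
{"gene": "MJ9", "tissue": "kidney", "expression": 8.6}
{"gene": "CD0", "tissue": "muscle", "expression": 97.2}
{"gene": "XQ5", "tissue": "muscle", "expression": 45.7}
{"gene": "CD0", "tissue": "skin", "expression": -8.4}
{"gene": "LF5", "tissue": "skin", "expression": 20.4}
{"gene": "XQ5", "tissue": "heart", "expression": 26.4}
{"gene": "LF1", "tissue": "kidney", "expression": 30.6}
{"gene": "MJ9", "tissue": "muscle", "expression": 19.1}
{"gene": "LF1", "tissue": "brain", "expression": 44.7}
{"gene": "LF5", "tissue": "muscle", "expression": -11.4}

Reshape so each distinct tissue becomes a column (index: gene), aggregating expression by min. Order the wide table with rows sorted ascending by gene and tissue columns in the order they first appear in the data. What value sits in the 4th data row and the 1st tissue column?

76.8

With rows sorted ascending by gene, row 4 is gene=MJ9. tissue columns in first-appearance order: brain, kidney, skin, heart, muscle; column 1 is brain.
Long rows with gene=MJ9, tissue=brain: min(87.9, 76.8) = 76.8.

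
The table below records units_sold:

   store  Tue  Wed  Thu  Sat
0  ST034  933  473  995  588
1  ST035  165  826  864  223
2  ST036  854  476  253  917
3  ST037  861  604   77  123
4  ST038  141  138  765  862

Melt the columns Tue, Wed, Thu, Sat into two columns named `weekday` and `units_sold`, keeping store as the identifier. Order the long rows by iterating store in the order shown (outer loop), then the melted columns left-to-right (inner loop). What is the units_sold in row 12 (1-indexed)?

917

20 rows total (5 × 4). Row 12: index ⌊(12-1)/4⌋ = 2 into store → ST036; (12-1) mod 4 = 3 into the melted columns → Sat.
So row 12 is (ST036, Sat, 917); units_sold = 917.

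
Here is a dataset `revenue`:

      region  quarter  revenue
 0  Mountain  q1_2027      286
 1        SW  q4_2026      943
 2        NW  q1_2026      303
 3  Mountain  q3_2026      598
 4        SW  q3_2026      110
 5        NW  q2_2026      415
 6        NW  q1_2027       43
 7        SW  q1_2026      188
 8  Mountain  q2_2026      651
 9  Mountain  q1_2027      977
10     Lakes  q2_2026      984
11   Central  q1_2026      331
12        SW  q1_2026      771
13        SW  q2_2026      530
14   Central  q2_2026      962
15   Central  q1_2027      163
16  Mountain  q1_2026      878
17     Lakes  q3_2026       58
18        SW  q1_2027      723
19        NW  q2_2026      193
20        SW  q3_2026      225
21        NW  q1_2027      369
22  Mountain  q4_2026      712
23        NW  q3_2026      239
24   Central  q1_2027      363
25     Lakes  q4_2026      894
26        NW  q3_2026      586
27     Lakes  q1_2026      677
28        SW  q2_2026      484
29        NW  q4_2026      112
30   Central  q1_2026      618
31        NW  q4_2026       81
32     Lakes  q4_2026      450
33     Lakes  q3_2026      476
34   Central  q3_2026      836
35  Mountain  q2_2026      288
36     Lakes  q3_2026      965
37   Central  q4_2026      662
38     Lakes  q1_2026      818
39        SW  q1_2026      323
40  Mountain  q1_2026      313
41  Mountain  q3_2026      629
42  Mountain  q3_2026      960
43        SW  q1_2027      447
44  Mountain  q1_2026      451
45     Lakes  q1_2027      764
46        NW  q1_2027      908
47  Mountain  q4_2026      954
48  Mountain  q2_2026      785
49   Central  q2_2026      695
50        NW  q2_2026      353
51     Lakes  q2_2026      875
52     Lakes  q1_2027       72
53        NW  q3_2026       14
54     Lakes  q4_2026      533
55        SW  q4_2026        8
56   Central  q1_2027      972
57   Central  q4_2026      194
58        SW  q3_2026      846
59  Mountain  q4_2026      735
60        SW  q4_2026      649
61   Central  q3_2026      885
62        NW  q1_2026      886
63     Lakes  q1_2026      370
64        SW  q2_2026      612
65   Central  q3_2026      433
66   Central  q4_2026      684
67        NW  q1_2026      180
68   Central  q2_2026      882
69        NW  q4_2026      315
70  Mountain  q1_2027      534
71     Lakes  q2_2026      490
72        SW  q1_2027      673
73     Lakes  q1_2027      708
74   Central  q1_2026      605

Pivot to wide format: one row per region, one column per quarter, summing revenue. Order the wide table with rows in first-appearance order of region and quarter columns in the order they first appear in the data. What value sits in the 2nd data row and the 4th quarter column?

With rows in first-appearance order of region, row 2 is region=SW. quarter columns in first-appearance order: q1_2027, q4_2026, q1_2026, q3_2026, q2_2026; column 4 is q3_2026.
Long rows with region=SW, quarter=q3_2026: 110 + 225 + 846 = 1181.

1181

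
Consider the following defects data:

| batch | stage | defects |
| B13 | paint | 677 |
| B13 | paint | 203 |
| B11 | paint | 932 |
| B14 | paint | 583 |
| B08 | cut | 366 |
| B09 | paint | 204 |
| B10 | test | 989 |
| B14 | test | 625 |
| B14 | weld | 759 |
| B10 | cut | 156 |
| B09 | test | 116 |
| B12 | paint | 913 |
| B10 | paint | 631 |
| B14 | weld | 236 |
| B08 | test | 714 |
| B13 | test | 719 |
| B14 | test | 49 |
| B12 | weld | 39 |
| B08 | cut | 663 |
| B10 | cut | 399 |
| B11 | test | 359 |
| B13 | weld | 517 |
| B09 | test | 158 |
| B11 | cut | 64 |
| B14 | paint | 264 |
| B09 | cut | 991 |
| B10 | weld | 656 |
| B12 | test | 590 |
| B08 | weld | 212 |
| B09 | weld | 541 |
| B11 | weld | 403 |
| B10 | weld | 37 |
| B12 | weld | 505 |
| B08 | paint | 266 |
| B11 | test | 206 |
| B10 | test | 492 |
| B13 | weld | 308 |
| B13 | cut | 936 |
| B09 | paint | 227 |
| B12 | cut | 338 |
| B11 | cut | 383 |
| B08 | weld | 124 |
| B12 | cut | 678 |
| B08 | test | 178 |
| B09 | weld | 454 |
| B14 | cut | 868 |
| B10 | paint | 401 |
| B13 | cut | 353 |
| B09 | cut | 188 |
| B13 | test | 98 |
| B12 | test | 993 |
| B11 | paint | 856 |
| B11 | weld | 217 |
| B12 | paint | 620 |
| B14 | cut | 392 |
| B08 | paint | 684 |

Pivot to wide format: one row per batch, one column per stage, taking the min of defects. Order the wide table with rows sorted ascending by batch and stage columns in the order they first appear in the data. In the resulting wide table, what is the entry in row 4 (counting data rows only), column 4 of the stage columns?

With rows sorted ascending by batch, row 4 is batch=B11. stage columns in first-appearance order: paint, cut, test, weld; column 4 is weld.
Long rows with batch=B11, stage=weld: min(403, 217) = 217.

217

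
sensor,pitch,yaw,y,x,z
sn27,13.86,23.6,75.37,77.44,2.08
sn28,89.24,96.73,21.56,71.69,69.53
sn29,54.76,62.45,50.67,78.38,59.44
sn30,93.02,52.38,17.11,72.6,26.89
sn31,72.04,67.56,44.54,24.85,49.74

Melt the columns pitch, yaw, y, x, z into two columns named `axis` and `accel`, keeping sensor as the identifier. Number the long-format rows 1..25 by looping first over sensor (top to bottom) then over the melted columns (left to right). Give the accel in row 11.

25 rows total (5 × 5). Row 11: index ⌊(11-1)/5⌋ = 2 into sensor → sn29; (11-1) mod 5 = 0 into the melted columns → pitch.
So row 11 is (sn29, pitch, 54.76); accel = 54.76.

54.76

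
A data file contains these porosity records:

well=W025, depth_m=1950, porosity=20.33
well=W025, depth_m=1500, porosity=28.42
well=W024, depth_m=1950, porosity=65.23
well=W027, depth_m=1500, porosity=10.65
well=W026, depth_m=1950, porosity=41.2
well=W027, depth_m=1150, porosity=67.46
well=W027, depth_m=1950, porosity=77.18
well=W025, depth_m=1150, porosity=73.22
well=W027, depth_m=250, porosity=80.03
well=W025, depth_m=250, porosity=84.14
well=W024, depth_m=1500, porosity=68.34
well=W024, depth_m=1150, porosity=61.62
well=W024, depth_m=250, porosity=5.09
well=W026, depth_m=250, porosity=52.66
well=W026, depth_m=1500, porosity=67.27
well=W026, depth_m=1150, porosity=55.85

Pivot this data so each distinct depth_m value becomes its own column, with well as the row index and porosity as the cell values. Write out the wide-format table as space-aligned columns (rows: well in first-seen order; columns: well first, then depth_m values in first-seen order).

well  1950   1500   1150   250  
W025  20.33  28.42  73.22  84.14
W024  65.23  68.34  61.62  5.09 
W027  77.18  10.65  67.46  80.03
W026  41.2   67.27  55.85  52.66

Columns: well plus the 4 distinct depth_m values (1950, 1500, 1150, 250).
For example, row W025 column 1950 takes porosity=20.33 from the long row (W025, 1950).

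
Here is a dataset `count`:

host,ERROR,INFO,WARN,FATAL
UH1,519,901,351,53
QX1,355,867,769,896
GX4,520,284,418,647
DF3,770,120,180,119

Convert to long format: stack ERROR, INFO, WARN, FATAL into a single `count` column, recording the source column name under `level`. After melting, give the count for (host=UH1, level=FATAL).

53

Unpivoting turns each (host, wide-column) pair into one long row.
The wide cell at row UH1, column FATAL holds 53, so the long row (UH1, FATAL) has count=53.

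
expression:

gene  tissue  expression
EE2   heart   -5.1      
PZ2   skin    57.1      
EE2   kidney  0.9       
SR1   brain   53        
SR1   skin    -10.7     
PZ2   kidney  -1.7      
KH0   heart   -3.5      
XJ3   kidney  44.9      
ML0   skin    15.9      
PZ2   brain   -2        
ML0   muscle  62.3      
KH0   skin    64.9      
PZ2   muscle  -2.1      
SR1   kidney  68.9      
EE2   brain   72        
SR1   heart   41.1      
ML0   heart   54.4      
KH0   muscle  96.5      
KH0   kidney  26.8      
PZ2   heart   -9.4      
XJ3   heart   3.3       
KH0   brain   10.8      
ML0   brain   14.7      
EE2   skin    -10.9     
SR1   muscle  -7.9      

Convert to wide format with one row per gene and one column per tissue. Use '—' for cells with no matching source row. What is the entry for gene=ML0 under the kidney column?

No long-format row has gene=ML0 and tissue=kidney, so the cell is —.

—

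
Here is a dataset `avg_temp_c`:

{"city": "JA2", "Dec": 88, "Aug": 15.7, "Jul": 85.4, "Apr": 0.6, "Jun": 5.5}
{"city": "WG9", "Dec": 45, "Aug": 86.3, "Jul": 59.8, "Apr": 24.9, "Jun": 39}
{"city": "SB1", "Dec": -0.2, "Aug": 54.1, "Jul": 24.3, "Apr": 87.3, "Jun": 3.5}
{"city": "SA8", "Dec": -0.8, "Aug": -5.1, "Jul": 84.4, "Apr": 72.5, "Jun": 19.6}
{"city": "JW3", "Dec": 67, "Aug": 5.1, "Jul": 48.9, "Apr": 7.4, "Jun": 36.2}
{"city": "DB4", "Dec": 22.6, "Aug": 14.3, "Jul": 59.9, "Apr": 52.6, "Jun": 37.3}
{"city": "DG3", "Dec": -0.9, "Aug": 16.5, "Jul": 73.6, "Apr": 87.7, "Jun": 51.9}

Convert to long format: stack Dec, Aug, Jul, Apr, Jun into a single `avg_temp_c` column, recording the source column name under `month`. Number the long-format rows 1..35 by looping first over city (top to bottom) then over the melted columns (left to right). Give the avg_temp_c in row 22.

35 rows total (7 × 5). Row 22: index ⌊(22-1)/5⌋ = 4 into city → JW3; (22-1) mod 5 = 1 into the melted columns → Aug.
So row 22 is (JW3, Aug, 5.1); avg_temp_c = 5.1.

5.1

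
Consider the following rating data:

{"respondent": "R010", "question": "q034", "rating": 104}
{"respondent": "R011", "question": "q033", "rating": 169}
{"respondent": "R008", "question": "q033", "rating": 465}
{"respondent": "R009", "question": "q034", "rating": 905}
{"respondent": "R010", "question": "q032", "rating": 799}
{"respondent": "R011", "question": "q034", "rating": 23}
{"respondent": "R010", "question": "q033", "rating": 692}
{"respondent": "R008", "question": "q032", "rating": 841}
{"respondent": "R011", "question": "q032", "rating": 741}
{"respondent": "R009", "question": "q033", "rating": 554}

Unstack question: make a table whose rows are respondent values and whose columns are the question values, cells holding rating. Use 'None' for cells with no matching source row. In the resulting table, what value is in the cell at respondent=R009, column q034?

The long row with respondent=R009, question=q034 has rating=905.

905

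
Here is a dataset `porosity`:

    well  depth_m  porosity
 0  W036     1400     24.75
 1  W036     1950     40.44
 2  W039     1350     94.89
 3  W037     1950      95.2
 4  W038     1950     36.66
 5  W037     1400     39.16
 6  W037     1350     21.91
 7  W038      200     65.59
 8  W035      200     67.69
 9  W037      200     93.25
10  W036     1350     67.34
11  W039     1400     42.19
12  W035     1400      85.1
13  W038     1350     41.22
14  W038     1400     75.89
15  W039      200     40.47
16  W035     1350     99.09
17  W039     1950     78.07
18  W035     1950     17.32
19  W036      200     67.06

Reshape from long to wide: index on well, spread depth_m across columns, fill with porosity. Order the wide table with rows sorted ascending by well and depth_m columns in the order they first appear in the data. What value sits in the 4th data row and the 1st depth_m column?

With rows sorted ascending by well, row 4 is well=W038. depth_m columns in first-appearance order: 1400, 1950, 1350, 200; column 1 is 1400.
Long rows with well=W038, depth_m=1400: porosity = 75.89.

75.89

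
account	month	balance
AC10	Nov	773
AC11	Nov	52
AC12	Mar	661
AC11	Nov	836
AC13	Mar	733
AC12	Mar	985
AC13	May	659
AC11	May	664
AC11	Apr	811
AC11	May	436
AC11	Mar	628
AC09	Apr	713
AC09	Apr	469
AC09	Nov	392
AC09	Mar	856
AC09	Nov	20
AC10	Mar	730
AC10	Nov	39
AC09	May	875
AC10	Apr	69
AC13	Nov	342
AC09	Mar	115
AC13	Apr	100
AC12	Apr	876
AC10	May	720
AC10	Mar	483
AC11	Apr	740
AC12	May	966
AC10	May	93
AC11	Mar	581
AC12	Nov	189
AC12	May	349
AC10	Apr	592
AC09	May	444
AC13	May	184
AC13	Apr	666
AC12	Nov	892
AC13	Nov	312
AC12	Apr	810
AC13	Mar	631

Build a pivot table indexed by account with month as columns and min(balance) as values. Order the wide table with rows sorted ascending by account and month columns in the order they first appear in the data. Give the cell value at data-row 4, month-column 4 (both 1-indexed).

With rows sorted ascending by account, row 4 is account=AC12. month columns in first-appearance order: Nov, Mar, May, Apr; column 4 is Apr.
Long rows with account=AC12, month=Apr: min(876, 810) = 810.

810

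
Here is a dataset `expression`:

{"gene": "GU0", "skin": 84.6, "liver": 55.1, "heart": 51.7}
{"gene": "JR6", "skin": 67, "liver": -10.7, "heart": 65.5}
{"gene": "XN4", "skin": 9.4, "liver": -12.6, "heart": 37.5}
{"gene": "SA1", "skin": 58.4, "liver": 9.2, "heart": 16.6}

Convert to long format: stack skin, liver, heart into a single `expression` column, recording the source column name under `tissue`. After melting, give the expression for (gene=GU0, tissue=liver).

55.1

Unpivoting turns each (gene, wide-column) pair into one long row.
The wide cell at row GU0, column liver holds 55.1, so the long row (GU0, liver) has expression=55.1.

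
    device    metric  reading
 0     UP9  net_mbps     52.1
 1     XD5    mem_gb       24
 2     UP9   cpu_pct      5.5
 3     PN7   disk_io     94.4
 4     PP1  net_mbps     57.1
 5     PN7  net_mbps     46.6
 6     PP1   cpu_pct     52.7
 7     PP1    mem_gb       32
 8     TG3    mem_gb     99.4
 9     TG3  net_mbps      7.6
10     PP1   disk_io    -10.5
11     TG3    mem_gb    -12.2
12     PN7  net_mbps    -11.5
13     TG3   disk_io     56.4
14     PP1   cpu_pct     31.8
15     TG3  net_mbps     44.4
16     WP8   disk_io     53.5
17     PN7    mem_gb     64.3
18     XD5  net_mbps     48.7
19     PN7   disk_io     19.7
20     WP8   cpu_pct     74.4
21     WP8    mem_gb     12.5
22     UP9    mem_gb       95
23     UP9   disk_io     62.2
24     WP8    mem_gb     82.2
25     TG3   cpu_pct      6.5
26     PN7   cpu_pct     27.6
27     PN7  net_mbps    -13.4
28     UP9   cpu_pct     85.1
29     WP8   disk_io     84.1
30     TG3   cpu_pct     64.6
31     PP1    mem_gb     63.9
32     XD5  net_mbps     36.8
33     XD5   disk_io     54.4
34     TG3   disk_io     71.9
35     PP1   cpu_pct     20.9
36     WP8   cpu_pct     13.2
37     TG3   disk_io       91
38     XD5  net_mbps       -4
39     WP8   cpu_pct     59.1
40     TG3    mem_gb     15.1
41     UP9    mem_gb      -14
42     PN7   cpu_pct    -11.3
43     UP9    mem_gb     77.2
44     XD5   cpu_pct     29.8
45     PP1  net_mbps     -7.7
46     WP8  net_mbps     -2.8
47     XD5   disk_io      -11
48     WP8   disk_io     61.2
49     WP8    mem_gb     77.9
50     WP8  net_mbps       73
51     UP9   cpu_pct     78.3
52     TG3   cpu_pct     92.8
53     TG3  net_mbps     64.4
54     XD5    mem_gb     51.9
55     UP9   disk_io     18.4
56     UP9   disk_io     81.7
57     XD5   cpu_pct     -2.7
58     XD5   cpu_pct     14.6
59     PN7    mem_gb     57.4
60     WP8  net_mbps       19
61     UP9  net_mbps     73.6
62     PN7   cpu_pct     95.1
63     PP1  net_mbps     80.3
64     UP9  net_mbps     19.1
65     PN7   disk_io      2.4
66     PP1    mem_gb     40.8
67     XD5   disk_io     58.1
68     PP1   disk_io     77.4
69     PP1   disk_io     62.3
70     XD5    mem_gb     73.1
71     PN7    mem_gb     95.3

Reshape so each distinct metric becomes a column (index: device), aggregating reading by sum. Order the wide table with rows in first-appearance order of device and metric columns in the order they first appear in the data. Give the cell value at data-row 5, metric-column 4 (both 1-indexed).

With rows in first-appearance order of device, row 5 is device=TG3. metric columns in first-appearance order: net_mbps, mem_gb, cpu_pct, disk_io; column 4 is disk_io.
Long rows with device=TG3, metric=disk_io: 56.4 + 71.9 + 91 = 219.3.

219.3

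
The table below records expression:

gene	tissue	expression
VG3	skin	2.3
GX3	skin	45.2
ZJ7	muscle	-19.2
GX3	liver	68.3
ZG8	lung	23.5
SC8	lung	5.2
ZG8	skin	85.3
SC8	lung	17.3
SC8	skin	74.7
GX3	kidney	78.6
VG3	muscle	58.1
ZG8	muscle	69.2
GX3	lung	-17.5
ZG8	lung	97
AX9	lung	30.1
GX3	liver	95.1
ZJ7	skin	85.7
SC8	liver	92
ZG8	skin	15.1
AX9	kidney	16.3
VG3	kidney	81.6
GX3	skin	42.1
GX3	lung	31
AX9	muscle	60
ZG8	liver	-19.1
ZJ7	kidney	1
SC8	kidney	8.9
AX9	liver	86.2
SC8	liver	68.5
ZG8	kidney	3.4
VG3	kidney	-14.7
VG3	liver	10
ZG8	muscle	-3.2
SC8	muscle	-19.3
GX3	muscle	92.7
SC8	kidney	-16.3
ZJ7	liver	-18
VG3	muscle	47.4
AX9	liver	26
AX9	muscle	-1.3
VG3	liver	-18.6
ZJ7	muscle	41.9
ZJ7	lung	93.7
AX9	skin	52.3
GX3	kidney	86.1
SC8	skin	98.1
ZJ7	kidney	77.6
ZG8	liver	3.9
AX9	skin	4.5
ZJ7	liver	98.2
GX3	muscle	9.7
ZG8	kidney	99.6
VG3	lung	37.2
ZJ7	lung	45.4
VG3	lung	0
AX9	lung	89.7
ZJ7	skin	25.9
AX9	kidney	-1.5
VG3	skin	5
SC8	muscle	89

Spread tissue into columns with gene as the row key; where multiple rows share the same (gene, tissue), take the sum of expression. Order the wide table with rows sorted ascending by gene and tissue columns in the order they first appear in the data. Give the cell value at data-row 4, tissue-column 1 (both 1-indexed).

7.3

With rows sorted ascending by gene, row 4 is gene=VG3. tissue columns in first-appearance order: skin, muscle, liver, lung, kidney; column 1 is skin.
Long rows with gene=VG3, tissue=skin: 2.3 + 5 = 7.3.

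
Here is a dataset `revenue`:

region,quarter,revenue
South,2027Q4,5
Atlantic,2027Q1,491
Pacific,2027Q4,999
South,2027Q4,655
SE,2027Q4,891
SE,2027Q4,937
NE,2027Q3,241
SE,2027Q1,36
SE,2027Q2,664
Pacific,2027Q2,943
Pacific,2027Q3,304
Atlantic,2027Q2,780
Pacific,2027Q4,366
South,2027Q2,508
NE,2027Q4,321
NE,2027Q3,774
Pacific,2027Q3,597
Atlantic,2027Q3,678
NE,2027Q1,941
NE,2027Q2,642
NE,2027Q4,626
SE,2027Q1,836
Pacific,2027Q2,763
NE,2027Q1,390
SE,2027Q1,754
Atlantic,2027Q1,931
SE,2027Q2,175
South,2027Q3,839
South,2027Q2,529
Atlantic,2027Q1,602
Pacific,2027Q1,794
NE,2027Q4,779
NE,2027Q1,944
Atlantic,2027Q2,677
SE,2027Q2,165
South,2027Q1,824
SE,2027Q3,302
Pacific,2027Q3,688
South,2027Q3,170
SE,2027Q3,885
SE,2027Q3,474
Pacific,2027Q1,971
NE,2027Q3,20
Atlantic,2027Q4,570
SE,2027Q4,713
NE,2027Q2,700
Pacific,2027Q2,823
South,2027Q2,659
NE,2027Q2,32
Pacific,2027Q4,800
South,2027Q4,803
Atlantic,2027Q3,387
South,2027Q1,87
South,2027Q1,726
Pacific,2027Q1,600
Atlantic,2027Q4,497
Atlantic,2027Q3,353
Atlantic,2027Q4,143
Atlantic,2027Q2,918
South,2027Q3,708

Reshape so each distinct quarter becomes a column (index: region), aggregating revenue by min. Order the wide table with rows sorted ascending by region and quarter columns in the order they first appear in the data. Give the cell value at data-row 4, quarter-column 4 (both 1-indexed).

With rows sorted ascending by region, row 4 is region=SE. quarter columns in first-appearance order: 2027Q4, 2027Q1, 2027Q3, 2027Q2; column 4 is 2027Q2.
Long rows with region=SE, quarter=2027Q2: min(664, 175, 165) = 165.

165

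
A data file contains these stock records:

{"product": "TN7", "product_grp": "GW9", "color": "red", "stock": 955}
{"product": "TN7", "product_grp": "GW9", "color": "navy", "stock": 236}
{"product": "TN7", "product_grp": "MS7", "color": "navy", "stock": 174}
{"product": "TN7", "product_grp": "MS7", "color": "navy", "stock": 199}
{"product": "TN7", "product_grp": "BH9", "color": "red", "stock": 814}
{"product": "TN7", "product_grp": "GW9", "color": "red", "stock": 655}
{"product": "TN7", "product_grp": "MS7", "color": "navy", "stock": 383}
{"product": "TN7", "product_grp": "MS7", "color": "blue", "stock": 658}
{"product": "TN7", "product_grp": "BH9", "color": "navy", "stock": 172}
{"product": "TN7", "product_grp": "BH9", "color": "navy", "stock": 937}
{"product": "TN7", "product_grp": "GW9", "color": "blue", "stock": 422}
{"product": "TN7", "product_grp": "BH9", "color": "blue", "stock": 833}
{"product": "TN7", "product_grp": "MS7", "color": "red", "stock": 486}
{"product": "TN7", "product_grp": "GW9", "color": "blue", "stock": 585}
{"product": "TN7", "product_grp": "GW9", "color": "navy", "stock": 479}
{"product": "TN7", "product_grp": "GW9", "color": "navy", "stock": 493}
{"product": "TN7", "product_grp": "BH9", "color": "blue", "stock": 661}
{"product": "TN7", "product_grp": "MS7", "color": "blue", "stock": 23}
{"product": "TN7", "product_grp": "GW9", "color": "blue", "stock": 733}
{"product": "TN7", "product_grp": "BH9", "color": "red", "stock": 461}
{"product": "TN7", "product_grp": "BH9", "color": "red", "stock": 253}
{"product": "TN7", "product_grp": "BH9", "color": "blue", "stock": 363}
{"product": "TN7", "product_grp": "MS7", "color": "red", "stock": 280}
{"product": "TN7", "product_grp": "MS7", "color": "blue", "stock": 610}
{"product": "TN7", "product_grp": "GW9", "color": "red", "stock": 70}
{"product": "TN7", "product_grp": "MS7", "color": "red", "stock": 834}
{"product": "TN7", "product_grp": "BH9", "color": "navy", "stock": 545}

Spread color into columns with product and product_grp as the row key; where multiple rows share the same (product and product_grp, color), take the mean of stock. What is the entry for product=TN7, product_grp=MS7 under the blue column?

430.33

Rows with product=TN7, product_grp=MS7 and color=blue: stock values are 658, 23, 610.
(658 + 23 + 610) / 3 = 430.33.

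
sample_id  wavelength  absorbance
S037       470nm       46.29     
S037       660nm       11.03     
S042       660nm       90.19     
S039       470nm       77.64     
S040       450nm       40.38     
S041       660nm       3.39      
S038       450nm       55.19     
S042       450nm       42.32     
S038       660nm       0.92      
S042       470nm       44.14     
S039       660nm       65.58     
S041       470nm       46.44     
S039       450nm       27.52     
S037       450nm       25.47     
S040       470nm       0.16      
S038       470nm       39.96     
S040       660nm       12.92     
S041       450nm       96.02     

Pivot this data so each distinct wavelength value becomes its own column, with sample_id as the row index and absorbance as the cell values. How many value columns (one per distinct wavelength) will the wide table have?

3 distinct wavelength values: 450nm, 470nm, 660nm.

3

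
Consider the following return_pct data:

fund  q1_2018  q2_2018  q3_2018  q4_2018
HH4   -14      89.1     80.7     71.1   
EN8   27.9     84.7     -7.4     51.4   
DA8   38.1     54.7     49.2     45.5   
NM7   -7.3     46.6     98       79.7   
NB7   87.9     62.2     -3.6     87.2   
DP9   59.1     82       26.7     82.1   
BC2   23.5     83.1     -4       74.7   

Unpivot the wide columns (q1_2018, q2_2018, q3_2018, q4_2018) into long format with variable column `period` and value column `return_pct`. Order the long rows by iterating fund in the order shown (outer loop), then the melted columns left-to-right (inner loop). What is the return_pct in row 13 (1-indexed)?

-7.3

28 rows total (7 × 4). Row 13: index ⌊(13-1)/4⌋ = 3 into fund → NM7; (13-1) mod 4 = 0 into the melted columns → q1_2018.
So row 13 is (NM7, q1_2018, -7.3); return_pct = -7.3.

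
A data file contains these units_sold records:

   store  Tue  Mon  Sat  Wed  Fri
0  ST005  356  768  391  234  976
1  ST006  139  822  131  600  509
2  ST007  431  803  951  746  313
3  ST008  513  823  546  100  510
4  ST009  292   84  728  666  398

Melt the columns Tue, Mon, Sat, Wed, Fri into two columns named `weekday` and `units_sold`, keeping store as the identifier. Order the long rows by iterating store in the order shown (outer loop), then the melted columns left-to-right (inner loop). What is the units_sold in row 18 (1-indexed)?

25 rows total (5 × 5). Row 18: index ⌊(18-1)/5⌋ = 3 into store → ST008; (18-1) mod 5 = 2 into the melted columns → Sat.
So row 18 is (ST008, Sat, 546); units_sold = 546.

546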